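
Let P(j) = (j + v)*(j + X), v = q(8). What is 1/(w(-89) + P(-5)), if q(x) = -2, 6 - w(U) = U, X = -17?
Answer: 1/249 ≈ 0.0040161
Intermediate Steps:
w(U) = 6 - U
v = -2
P(j) = (-17 + j)*(-2 + j) (P(j) = (j - 2)*(j - 17) = (-2 + j)*(-17 + j) = (-17 + j)*(-2 + j))
1/(w(-89) + P(-5)) = 1/((6 - 1*(-89)) + (34 + (-5)² - 19*(-5))) = 1/((6 + 89) + (34 + 25 + 95)) = 1/(95 + 154) = 1/249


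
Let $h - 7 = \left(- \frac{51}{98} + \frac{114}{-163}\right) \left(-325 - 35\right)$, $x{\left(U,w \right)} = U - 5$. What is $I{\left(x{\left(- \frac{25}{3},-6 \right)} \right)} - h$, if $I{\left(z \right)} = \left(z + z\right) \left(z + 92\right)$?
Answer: $- \frac{182863441}{71883} \approx -2543.9$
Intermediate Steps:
$x{\left(U,w \right)} = -5 + U$ ($x{\left(U,w \right)} = U - 5 = -5 + U$)
$h = \frac{3563209}{7987}$ ($h = 7 + \left(- \frac{51}{98} + \frac{114}{-163}\right) \left(-325 - 35\right) = 7 + \left(\left(-51\right) \frac{1}{98} + 114 \left(- \frac{1}{163}\right)\right) \left(-360\right) = 7 + \left(- \frac{51}{98} - \frac{114}{163}\right) \left(-360\right) = 7 - - \frac{3507300}{7987} = 7 + \frac{3507300}{7987} = \frac{3563209}{7987} \approx 446.13$)
$I{\left(z \right)} = 2 z \left(92 + z\right)$
$I{\left(x{\left(- \frac{25}{3},-6 \right)} \right)} - h = 2 \left(-5 - \frac{25}{3}\right) \left(92 - \left(5 + \frac{25}{3}\right)\right) - \frac{3563209}{7987} = 2 \left(-5 - \frac{25}{3}\right) \left(92 - \frac{40}{3}\right) - \frac{3563209}{7987} = 2 \left(- \frac{40}{3}\right) \left(92 - \frac{40}{3}\right) - \frac{3563209}{7987} = 2 \left(- \frac{40}{3}\right) \frac{236}{3} - \frac{3563209}{7987} = - \frac{18880}{9} - \frac{3563209}{7987} = - \frac{182863441}{71883}$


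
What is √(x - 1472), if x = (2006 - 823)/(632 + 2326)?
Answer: I*√12876153294/2958 ≈ 38.361*I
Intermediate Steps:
x = 1183/2958 ≈ 0.39993
√(x - 1472) = √(1183/2958 - 1472) = √(-4352993/2958) = I*√12876153294/2958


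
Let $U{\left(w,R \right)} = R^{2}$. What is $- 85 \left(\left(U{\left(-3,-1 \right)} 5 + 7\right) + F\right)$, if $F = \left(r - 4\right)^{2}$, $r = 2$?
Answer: $-1360$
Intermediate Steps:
$F = 4$ ($F = \left(2 - 4\right)^{2} = \left(-2\right)^{2} = 4$)
$- 85 \left(\left(U{\left(-3,-1 \right)} 5 + 7\right) + F\right) = - 85 \left(\left(\left(-1\right)^{2} \cdot 5 + 7\right) + 4\right) = - 85 \left(\left(1 \cdot 5 + 7\right) + 4\right) = - 85 \left(\left(5 + 7\right) + 4\right) = - 85 \left(12 + 4\right) = \left(-85\right) 16 = -1360$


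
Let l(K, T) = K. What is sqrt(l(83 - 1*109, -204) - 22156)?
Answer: I*sqrt(22182) ≈ 148.94*I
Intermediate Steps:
sqrt(l(83 - 1*109, -204) - 22156) = sqrt((83 - 1*109) - 22156) = sqrt((83 - 109) - 22156) = sqrt(-26 - 22156) = sqrt(-22182) = I*sqrt(22182)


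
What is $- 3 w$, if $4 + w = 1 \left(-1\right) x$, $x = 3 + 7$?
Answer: $42$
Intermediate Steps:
$x = 10$
$w = -14$ ($w = -4 + 1 \left(-1\right) 10 = -4 - 10 = -14$)
$- 3 w = \left(-3\right) \left(-14\right) = 42$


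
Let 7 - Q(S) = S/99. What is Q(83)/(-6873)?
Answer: -610/680427 ≈ -0.00089650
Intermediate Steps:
Q(S) = 7 - S/99
Q(83)/(-6873) = (7 - 1/99*83)/(-6873) = (7 - 83/99)*(-1/6873) = (610/99)*(-1/6873) = -610/680427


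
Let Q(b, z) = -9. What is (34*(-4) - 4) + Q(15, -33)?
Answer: -149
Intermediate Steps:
(34*(-4) - 4) + Q(15, -33) = (34*(-4) - 4) - 9 = (-136 - 4) - 9 = -140 - 9 = -149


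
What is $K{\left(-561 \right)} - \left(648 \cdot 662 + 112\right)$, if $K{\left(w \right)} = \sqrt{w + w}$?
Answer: $-429088 + i \sqrt{1122} \approx -4.2909 \cdot 10^{5} + 33.496 i$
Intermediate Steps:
$K{\left(w \right)} = \sqrt{2} \sqrt{w}$ ($K{\left(w \right)} = \sqrt{2 w} = \sqrt{2} \sqrt{w}$)
$K{\left(-561 \right)} - \left(648 \cdot 662 + 112\right) = \sqrt{2} \sqrt{-561} - \left(648 \cdot 662 + 112\right) = \sqrt{2} i \sqrt{561} - \left(428976 + 112\right) = i \sqrt{1122} - 429088 = -429088 + i \sqrt{1122}$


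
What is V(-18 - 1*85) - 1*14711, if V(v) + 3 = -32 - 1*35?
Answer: -14781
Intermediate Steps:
V(v) = -70 (V(v) = -3 + (-32 - 1*35) = -3 + (-32 - 35) = -3 - 67 = -70)
V(-18 - 1*85) - 1*14711 = -70 - 1*14711 = -70 - 14711 = -14781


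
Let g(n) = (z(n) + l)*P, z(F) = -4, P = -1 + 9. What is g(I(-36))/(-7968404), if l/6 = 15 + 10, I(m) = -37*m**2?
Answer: -292/1992101 ≈ -0.00014658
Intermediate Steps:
P = 8
l = 150 (l = 6*(15 + 10) = 6*25 = 150)
g(n) = 1168 (g(n) = (-4 + 150)*8 = 146*8 = 1168)
g(I(-36))/(-7968404) = 1168/(-7968404) = 1168*(-1/7968404) = -292/1992101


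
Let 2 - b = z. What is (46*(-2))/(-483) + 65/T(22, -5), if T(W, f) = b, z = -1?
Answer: 153/7 ≈ 21.857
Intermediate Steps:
b = 3 (b = 2 - 1*(-1) = 2 + 1 = 3)
T(W, f) = 3
(46*(-2))/(-483) + 65/T(22, -5) = (46*(-2))/(-483) + 65/3 = -92*(-1/483) + 65*(1/3) = 4/21 + 65/3 = 153/7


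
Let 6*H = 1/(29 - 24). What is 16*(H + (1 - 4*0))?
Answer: 248/15 ≈ 16.533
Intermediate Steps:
H = 1/30 (H = 1/(6*(29 - 24)) = (⅙)/5 = (⅙)*(⅕) = 1/30 ≈ 0.033333)
16*(H + (1 - 4*0)) = 16*(1/30 + (1 - 4*0)) = 16*(1/30 + (1 + 0)) = 16*(1/30 + 1) = 16*(31/30) = 248/15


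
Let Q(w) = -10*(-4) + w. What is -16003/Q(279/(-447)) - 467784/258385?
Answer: -618849826823/1515944795 ≈ -408.23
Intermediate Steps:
Q(w) = 40 + w
-16003/Q(279/(-447)) - 467784/258385 = -16003/(40 + 279/(-447)) - 467784/258385 = -16003/(40 + 279*(-1/447)) - 467784*1/258385 = -16003/(40 - 93/149) - 467784/258385 = -16003/5867/149 - 467784/258385 = -16003*149/5867 - 467784/258385 = -2384447/5867 - 467784/258385 = -618849826823/1515944795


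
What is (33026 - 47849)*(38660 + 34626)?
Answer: -1086318378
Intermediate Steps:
(33026 - 47849)*(38660 + 34626) = -14823*73286 = -1086318378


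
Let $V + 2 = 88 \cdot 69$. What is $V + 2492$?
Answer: $8562$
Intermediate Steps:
$V = 6070$ ($V = -2 + 88 \cdot 69 = -2 + 6072 = 6070$)
$V + 2492 = 6070 + 2492 = 8562$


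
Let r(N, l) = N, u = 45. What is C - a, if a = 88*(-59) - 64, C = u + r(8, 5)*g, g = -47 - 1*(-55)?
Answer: 5365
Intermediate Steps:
g = 8 (g = -47 + 55 = 8)
C = 109 (C = 45 + 8*8 = 45 + 64 = 109)
a = -5256 (a = -5192 - 64 = -5256)
C - a = 109 - 1*(-5256) = 109 + 5256 = 5365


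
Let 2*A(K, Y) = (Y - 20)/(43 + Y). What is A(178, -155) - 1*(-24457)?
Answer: 782649/32 ≈ 24458.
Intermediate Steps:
A(K, Y) = (-20 + Y)/(2*(43 + Y)) (A(K, Y) = ((Y - 20)/(43 + Y))/2 = ((-20 + Y)/(43 + Y))/2 = (-20 + Y)/(2*(43 + Y)))
A(178, -155) - 1*(-24457) = (-20 - 155)/(2*(43 - 155)) - 1*(-24457) = (½)*(-175)/(-112) + 24457 = (½)*(-1/112)*(-175) + 24457 = 25/32 + 24457 = 782649/32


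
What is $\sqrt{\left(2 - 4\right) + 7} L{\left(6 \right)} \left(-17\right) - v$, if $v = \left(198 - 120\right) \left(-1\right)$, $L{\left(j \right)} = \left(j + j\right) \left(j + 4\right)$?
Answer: $78 - 2040 \sqrt{5} \approx -4483.6$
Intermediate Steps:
$L{\left(j \right)} = 2 j \left(4 + j\right)$
$v = -78$ ($v = 78 \left(-1\right) = -78$)
$\sqrt{\left(2 - 4\right) + 7} L{\left(6 \right)} \left(-17\right) - v = \sqrt{\left(2 - 4\right) + 7} \cdot 2 \cdot 6 \left(4 + 6\right) \left(-17\right) - -78 = \sqrt{\left(2 - 4\right) + 7} \cdot 2 \cdot 6 \cdot 10 \left(-17\right) + 78 = \sqrt{-2 + 7} \cdot 120 \left(-17\right) + 78 = \sqrt{5} \cdot 120 \left(-17\right) + 78 = 120 \sqrt{5} \left(-17\right) + 78 = - 2040 \sqrt{5} + 78 = 78 - 2040 \sqrt{5}$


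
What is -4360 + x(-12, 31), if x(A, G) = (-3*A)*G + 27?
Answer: -3217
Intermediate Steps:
x(A, G) = 27 - 3*A*G (x(A, G) = -3*A*G + 27 = 27 - 3*A*G)
-4360 + x(-12, 31) = -4360 + (27 - 3*(-12)*31) = -4360 + (27 + 1116) = -4360 + 1143 = -3217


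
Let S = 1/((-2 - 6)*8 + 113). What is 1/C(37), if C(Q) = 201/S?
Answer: 1/9849 ≈ 0.00010153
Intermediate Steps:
S = 1/49 (S = 1/(-8*8 + 113) = 1/(-64 + 113) = 1/49 ≈ 0.020408)
C(Q) = 9849 (C(Q) = 201/(1/49) = 201*49 = 9849)
1/C(37) = 1/9849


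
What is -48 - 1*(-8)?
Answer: -40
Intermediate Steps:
-48 - 1*(-8) = -48 + 8 = -40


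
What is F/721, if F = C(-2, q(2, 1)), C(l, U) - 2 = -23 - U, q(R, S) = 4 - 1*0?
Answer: -25/721 ≈ -0.034674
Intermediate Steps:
q(R, S) = 4 (q(R, S) = 4 + 0 = 4)
C(l, U) = -21 - U (C(l, U) = 2 + (-23 - U) = -21 - U)
F = -25 (F = -21 - 1*4 = -21 - 4 = -25)
F/721 = -25/721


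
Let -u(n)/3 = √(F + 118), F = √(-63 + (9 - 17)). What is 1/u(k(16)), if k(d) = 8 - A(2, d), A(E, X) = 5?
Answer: -1/(3*√(118 + I*√71)) ≈ -0.030627 + 0.0010921*I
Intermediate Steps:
k(d) = 3 (k(d) = 8 - 1*5 = 8 - 5 = 3)
F = I*√71 (F = √(-63 - 8) = √(-71) = I*√71 ≈ 8.4261*I)
u(n) = -3*√(118 + I*√71) (u(n) = -3*√(I*√71 + 118) = -3*√(118 + I*√71))
1/u(k(16)) = 1/(-3*√(118 + I*√71)) = -1/(3*√(118 + I*√71))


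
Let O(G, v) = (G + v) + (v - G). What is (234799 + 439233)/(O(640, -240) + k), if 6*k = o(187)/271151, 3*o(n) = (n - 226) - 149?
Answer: -822440028744/585686207 ≈ -1404.2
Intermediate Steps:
O(G, v) = 2*v
o(n) = -125 + n/3 (o(n) = ((n - 226) - 149)/3 = ((-226 + n) - 149)/3 = (-375 + n)/3 = -125 + n/3)
k = -94/2440359 (k = ((-125 + (1/3)*187)/271151)/6 = ((-125 + 187/3)*(1/271151))/6 = (-188/3*1/271151)/6 = (1/6)*(-188/813453) = -94/2440359 ≈ -3.8519e-5)
(234799 + 439233)/(O(640, -240) + k) = (234799 + 439233)/(2*(-240) - 94/2440359) = 674032/(-480 - 94/2440359) = 674032/(-1171372414/2440359) = 674032*(-2440359/1171372414) = -822440028744/585686207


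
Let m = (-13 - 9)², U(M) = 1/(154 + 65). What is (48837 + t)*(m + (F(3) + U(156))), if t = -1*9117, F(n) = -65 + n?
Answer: 1223627560/73 ≈ 1.6762e+7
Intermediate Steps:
t = -9117
U(M) = 1/219
m = 484 (m = (-22)² = 484)
(48837 + t)*(m + (F(3) + U(156))) = (48837 - 9117)*(484 + ((-65 + 3) + 1/219)) = 39720*(484 + (-62 + 1/219)) = 39720*(484 - 13577/219) = 39720*(92419/219) = 1223627560/73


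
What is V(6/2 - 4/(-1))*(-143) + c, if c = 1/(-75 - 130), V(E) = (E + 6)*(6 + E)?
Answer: -4954236/205 ≈ -24167.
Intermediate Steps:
V(E) = (6 + E)² (V(E) = (6 + E)*(6 + E) = (6 + E)²)
c = -1/205 (c = 1/(-205) = -1/205 ≈ -0.0048781)
V(6/2 - 4/(-1))*(-143) + c = (6 + (6/2 - 4/(-1)))²*(-143) - 1/205 = (6 + (6*(½) - 4*(-1)))²*(-143) - 1/205 = (6 + (3 + 4))²*(-143) - 1/205 = (6 + 7)²*(-143) - 1/205 = 13²*(-143) - 1/205 = 169*(-143) - 1/205 = -24167 - 1/205 = -4954236/205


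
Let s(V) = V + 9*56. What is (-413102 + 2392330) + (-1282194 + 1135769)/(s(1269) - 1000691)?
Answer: 1977086621729/998918 ≈ 1.9792e+6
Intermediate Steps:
s(V) = 504 + V (s(V) = V + 504 = 504 + V)
(-413102 + 2392330) + (-1282194 + 1135769)/(s(1269) - 1000691) = (-413102 + 2392330) + (-1282194 + 1135769)/((504 + 1269) - 1000691) = 1979228 - 146425/(1773 - 1000691) = 1979228 - 146425/(-998918) = 1979228 - 146425*(-1/998918) = 1979228 + 146425/998918 = 1977086621729/998918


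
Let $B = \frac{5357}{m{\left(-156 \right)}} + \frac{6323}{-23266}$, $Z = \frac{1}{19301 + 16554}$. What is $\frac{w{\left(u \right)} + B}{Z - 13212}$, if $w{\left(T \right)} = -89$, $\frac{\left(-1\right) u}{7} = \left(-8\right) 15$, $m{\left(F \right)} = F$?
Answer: $\frac{8043127948685}{859675633587732} \approx 0.009356$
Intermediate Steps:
$u = 840$ ($u = - 7 \left(\left(-8\right) 15\right) = \left(-7\right) \left(-120\right) = 840$)
$Z = \frac{1}{35855} \approx 2.789 \cdot 10^{-5}$
$B = - \frac{62811175}{1814748}$ ($B = \frac{5357}{-156} + \frac{6323}{-23266} = 5357 \left(- \frac{1}{156}\right) + 6323 \left(- \frac{1}{23266}\right) = - \frac{5357}{156} - \frac{6323}{23266} = - \frac{62811175}{1814748} \approx -34.612$)
$\frac{w{\left(u \right)} + B}{Z - 13212} = \frac{-89 - \frac{62811175}{1814748}}{\frac{1}{35855} - 13212} = - \frac{224323747}{1814748 \left(- \frac{473716259}{35855}\right)} = \left(- \frac{224323747}{1814748}\right) \left(- \frac{35855}{473716259}\right) = \frac{8043127948685}{859675633587732}$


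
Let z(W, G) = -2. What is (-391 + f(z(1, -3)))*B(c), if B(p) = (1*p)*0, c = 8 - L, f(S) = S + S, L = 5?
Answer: 0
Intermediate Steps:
f(S) = 2*S
c = 3 (c = 8 - 1*5 = 8 - 5 = 3)
B(p) = 0 (B(p) = p*0 = 0)
(-391 + f(z(1, -3)))*B(c) = (-391 + 2*(-2))*0 = (-391 - 4)*0 = -395*0 = 0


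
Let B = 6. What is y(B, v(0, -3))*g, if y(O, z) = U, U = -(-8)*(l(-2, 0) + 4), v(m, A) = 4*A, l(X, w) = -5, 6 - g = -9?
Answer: -120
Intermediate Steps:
g = 15 (g = 6 - 1*(-9) = 6 + 9 = 15)
U = -8 (U = -(-8)*(-5 + 4) = -(-8)*(-1) = -2*4 = -8)
y(O, z) = -8
y(B, v(0, -3))*g = -8*15 = -120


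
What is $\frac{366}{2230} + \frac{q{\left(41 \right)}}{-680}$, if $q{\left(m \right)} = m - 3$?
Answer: $\frac{8207}{75820} \approx 0.10824$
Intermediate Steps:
$q{\left(m \right)} = -3 + m$
$\frac{366}{2230} + \frac{q{\left(41 \right)}}{-680} = \frac{366}{2230} + \frac{-3 + 41}{-680} = 366 \cdot \frac{1}{2230} + 38 \left(- \frac{1}{680}\right) = \frac{183}{1115} - \frac{19}{340} = \frac{8207}{75820}$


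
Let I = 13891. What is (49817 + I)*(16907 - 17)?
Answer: 1076028120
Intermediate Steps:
(49817 + I)*(16907 - 17) = (49817 + 13891)*(16907 - 17) = 63708*16890 = 1076028120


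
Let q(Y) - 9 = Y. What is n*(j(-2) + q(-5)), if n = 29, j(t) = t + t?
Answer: 0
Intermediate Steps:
q(Y) = 9 + Y
j(t) = 2*t
n*(j(-2) + q(-5)) = 29*(2*(-2) + (9 - 5)) = 29*(-4 + 4) = 29*0 = 0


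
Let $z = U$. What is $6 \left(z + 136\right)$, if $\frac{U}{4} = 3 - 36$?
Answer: $24$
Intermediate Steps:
$U = -132$ ($U = 4 \left(3 - 36\right) = 4 \left(-33\right) = -132$)
$z = -132$
$6 \left(z + 136\right) = 6 \left(-132 + 136\right) = 6 \cdot 4 = 24$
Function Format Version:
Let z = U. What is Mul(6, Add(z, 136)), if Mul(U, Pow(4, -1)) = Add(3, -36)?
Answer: 24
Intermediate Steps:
U = -132 (U = Mul(4, Add(3, -36)) = Mul(4, -33) = -132)
z = -132
Mul(6, Add(z, 136)) = Mul(6, Add(-132, 136)) = Mul(6, 4) = 24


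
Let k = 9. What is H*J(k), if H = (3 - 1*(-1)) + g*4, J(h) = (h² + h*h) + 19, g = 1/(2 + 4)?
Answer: 2534/3 ≈ 844.67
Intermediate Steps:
g = ⅙ (g = 1/6 = ⅙ ≈ 0.16667)
J(h) = 19 + 2*h² (J(h) = (h² + h²) + 19 = 2*h² + 19 = 19 + 2*h²)
H = 14/3 (H = (3 - 1*(-1)) + (⅙)*4 = (3 + 1) + ⅔ = 4 + ⅔ = 14/3 ≈ 4.6667)
H*J(k) = 14*(19 + 2*9²)/3 = 14*(19 + 2*81)/3 = 14*(19 + 162)/3 = (14/3)*181 = 2534/3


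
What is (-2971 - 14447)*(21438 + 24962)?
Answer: -808195200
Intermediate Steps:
(-2971 - 14447)*(21438 + 24962) = -17418*46400 = -808195200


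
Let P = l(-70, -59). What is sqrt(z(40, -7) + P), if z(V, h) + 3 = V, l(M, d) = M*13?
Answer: 3*I*sqrt(97) ≈ 29.547*I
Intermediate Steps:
l(M, d) = 13*M
z(V, h) = -3 + V
P = -910 (P = 13*(-70) = -910)
sqrt(z(40, -7) + P) = sqrt((-3 + 40) - 910) = sqrt(37 - 910) = sqrt(-873) = 3*I*sqrt(97)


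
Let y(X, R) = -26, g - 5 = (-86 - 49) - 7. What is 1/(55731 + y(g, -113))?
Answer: 1/55705 ≈ 1.7952e-5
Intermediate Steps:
g = -137 (g = 5 + ((-86 - 49) - 7) = 5 + (-135 - 7) = 5 - 142 = -137)
1/(55731 + y(g, -113)) = 1/(55731 - 26) = 1/55705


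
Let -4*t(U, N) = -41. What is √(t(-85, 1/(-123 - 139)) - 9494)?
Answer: 3*I*√4215/2 ≈ 97.385*I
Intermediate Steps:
t(U, N) = 41/4 (t(U, N) = -¼*(-41) = 41/4)
√(t(-85, 1/(-123 - 139)) - 9494) = √(41/4 - 9494) = √(-37935/4) = 3*I*√4215/2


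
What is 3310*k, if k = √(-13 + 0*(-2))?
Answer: 3310*I*√13 ≈ 11934.0*I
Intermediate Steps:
k = I*√13 (k = √(-13 + 0) = √(-13) = I*√13 ≈ 3.6056*I)
3310*k = 3310*(I*√13) = 3310*I*√13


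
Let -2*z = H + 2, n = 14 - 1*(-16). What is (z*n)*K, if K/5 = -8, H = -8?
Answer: -3600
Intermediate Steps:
K = -40 (K = 5*(-8) = -40)
n = 30 (n = 14 + 16 = 30)
z = 3 (z = -(-8 + 2)/2 = -1/2*(-6) = 3)
(z*n)*K = (3*30)*(-40) = 90*(-40) = -3600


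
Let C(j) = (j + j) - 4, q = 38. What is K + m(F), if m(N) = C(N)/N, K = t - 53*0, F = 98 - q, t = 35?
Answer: 554/15 ≈ 36.933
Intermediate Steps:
F = 60 (F = 98 - 1*38 = 98 - 38 = 60)
C(j) = -4 + 2*j (C(j) = 2*j - 4 = -4 + 2*j)
K = 35 (K = 35 - 53*0 = 35 + 0 = 35)
m(N) = (-4 + 2*N)/N
K + m(F) = 35 + (2 - 4/60) = 35 + (2 - 4*1/60) = 35 + (2 - 1/15) = 35 + 29/15 = 554/15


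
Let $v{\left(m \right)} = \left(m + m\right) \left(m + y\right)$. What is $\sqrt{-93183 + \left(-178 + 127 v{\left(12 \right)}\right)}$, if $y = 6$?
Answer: $i \sqrt{38497} \approx 196.21 i$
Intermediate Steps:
$v{\left(m \right)} = 2 m \left(6 + m\right)$ ($v{\left(m \right)} = \left(m + m\right) \left(m + 6\right) = 2 m \left(6 + m\right)$)
$\sqrt{-93183 + \left(-178 + 127 v{\left(12 \right)}\right)} = \sqrt{-93183 - \left(178 - 127 \cdot 2 \cdot 12 \left(6 + 12\right)\right)} = \sqrt{-93183 - \left(178 - 127 \cdot 2 \cdot 12 \cdot 18\right)} = \sqrt{-93183 + \left(-178 + 127 \cdot 432\right)} = \sqrt{-93183 + \left(-178 + 54864\right)} = \sqrt{-93183 + 54686} = \sqrt{-38497} = i \sqrt{38497}$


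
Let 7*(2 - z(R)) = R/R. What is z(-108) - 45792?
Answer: -320531/7 ≈ -45790.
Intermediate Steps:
z(R) = 13/7 (z(R) = 2 - R/(7*R) = 2 - ⅐*1 = 2 - ⅐ = 13/7)
z(-108) - 45792 = 13/7 - 45792 = -320531/7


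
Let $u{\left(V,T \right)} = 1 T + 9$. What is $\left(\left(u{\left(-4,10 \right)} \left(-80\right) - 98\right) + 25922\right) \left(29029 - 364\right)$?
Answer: $696674160$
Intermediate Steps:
$u{\left(V,T \right)} = 9 + T$ ($u{\left(V,T \right)} = T + 9 = 9 + T$)
$\left(\left(u{\left(-4,10 \right)} \left(-80\right) - 98\right) + 25922\right) \left(29029 - 364\right) = \left(\left(\left(9 + 10\right) \left(-80\right) - 98\right) + 25922\right) \left(29029 - 364\right) = \left(\left(19 \left(-80\right) - 98\right) + 25922\right) 28665 = \left(\left(-1520 - 98\right) + 25922\right) 28665 = \left(-1618 + 25922\right) 28665 = 24304 \cdot 28665 = 696674160$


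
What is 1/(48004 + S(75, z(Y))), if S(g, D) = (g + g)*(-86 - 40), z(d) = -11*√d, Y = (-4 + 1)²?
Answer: 1/29104 ≈ 3.4360e-5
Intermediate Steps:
Y = 9 (Y = (-3)² = 9)
S(g, D) = -252*g (S(g, D) = (2*g)*(-126) = -252*g)
1/(48004 + S(75, z(Y))) = 1/(48004 - 252*75) = 1/(48004 - 18900) = 1/29104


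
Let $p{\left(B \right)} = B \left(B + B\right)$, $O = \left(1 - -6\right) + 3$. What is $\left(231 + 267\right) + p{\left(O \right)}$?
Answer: $698$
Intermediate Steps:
$O = 10$ ($O = \left(1 + 6\right) + 3 = 7 + 3 = 10$)
$p{\left(B \right)} = 2 B^{2}$ ($p{\left(B \right)} = B 2 B = 2 B^{2}$)
$\left(231 + 267\right) + p{\left(O \right)} = \left(231 + 267\right) + 2 \cdot 10^{2} = 498 + 2 \cdot 100 = 498 + 200 = 698$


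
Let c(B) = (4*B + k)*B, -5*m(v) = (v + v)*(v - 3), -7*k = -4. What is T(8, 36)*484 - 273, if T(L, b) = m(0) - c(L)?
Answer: -884727/7 ≈ -1.2639e+5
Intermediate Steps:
k = 4/7 (k = -⅐*(-4) = 4/7 ≈ 0.57143)
m(v) = -2*v*(-3 + v)/5 (m(v) = -(v + v)*(v - 3)/5 = -2*v*(-3 + v)/5)
c(B) = B*(4/7 + 4*B) (c(B) = (4*B + 4/7)*B = (4/7 + 4*B)*B = B*(4/7 + 4*B))
T(L, b) = -4*L*(1 + 7*L)/7 (T(L, b) = (⅖)*0*(3 - 1*0) - 4*L*(1 + 7*L)/7 = (⅖)*0*(3 + 0) - 4*L*(1 + 7*L)/7 = (⅖)*0*3 - 4*L*(1 + 7*L)/7 = 0 - 4*L*(1 + 7*L)/7 = -4*L*(1 + 7*L)/7)
T(8, 36)*484 - 273 = -4/7*8*(1 + 7*8)*484 - 273 = -4/7*8*(1 + 56)*484 - 273 = -4/7*8*57*484 - 273 = -1824/7*484 - 273 = -882816/7 - 273 = -884727/7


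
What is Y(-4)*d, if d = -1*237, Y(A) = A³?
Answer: 15168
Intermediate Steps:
d = -237
Y(-4)*d = (-4)³*(-237) = -64*(-237) = 15168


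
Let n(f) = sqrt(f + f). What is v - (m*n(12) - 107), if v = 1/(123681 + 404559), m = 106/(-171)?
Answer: 56521681/528240 + 212*sqrt(6)/171 ≈ 110.04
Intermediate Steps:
n(f) = sqrt(2)*sqrt(f) (n(f) = sqrt(2*f) = sqrt(2)*sqrt(f))
m = -106/171 (m = 106*(-1/171) = -106/171 ≈ -0.61988)
v = 1/528240 ≈ 1.8931e-6
v - (m*n(12) - 107) = 1/528240 - (-106*sqrt(2)*sqrt(12)/171 - 107) = 1/528240 - (-106*sqrt(2)*2*sqrt(3)/171 - 107) = 1/528240 - (-212*sqrt(6)/171 - 107) = 1/528240 - (-107 - 212*sqrt(6)/171) = 1/528240 + (107 + 212*sqrt(6)/171) = 56521681/528240 + 212*sqrt(6)/171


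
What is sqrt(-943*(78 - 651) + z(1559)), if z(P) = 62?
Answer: sqrt(540401) ≈ 735.12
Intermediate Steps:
sqrt(-943*(78 - 651) + z(1559)) = sqrt(-943*(78 - 651) + 62) = sqrt(-943*(-573) + 62) = sqrt(540339 + 62) = sqrt(540401)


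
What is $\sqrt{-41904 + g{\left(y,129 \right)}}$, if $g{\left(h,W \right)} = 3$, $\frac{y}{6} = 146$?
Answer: $i \sqrt{41901} \approx 204.7 i$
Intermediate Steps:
$y = 876$ ($y = 6 \cdot 146 = 876$)
$\sqrt{-41904 + g{\left(y,129 \right)}} = \sqrt{-41904 + 3} = \sqrt{-41901} = i \sqrt{41901}$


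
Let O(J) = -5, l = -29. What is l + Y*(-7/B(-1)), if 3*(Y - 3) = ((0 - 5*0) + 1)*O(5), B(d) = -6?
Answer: -247/9 ≈ -27.444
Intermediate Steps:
Y = 4/3 (Y = 3 + (((0 - 5*0) + 1)*(-5))/3 = 3 + (((0 + 0) + 1)*(-5))/3 = 3 + ((0 + 1)*(-5))/3 = 3 + (1*(-5))/3 = 3 + (⅓)*(-5) = 3 - 5/3 = 4/3 ≈ 1.3333)
l + Y*(-7/B(-1)) = -29 + 4*(-7/(-6))/3 = -29 + 4*(-7*(-⅙))/3 = -29 + (4/3)*(7/6) = -29 + 14/9 = -247/9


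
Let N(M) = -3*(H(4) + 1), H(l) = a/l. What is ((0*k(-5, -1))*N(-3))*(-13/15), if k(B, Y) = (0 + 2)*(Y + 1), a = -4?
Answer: 0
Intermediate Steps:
H(l) = -4/l
k(B, Y) = 2 + 2*Y (k(B, Y) = 2*(1 + Y) = 2 + 2*Y)
N(M) = 0 (N(M) = -3*(-4/4 + 1) = -3*(-4*¼ + 1) = -3*(-1 + 1) = -3*0 = 0)
((0*k(-5, -1))*N(-3))*(-13/15) = ((0*(2 + 2*(-1)))*0)*(-13/15) = ((0*(2 - 2))*0)*(-13*1/15) = ((0*0)*0)*(-13/15) = (0*0)*(-13/15) = 0*(-13/15) = 0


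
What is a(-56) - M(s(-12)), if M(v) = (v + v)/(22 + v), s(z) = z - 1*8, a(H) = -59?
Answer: -39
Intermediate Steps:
s(z) = -8 + z (s(z) = z - 8 = -8 + z)
M(v) = 2*v/(22 + v) (M(v) = (2*v)/(22 + v) = 2*v/(22 + v))
a(-56) - M(s(-12)) = -59 - 2*(-8 - 12)/(22 + (-8 - 12)) = -59 - 2*(-20)/(22 - 20) = -59 - 2*(-20)/2 = -59 - 1*(-20) = -59 + 20 = -39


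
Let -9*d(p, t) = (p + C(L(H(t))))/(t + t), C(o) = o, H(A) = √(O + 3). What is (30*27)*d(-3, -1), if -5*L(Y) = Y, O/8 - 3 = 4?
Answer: -135 - 9*√59 ≈ -204.13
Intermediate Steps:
O = 56 (O = 24 + 8*4 = 24 + 32 = 56)
H(A) = √59 (H(A) = √(56 + 3) = √59)
L(Y) = -Y/5
d(p, t) = -(p - √59/5)/(18*t) (d(p, t) = -(p - √59/5)/(9*(t + t)) = -(p - √59/5)/(9*(2*t)) = -(p - √59/5)*1/(2*t)/9 = -(p - √59/5)/(18*t))
(30*27)*d(-3, -1) = (30*27)*((1/90)*(√59 - 5*(-3))/(-1)) = 810*((1/90)*(-1)*(√59 + 15)) = 810*((1/90)*(-1)*(15 + √59)) = 810*(-⅙ - √59/90) = -135 - 9*√59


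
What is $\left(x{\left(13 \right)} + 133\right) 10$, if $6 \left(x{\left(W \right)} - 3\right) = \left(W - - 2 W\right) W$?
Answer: $2205$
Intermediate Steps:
$x{\left(W \right)} = 3 + \frac{W^{2}}{2}$ ($x{\left(W \right)} = 3 + \frac{\left(W - - 2 W\right) W}{6} = 3 + \frac{\left(W + 2 W\right) W}{6} = 3 + \frac{3 W W}{6} = 3 + \frac{3 W^{2}}{6} = 3 + \frac{W^{2}}{2}$)
$\left(x{\left(13 \right)} + 133\right) 10 = \left(\left(3 + \frac{13^{2}}{2}\right) + 133\right) 10 = \left(\left(3 + \frac{1}{2} \cdot 169\right) + 133\right) 10 = \left(\left(3 + \frac{169}{2}\right) + 133\right) 10 = \left(\frac{175}{2} + 133\right) 10 = \frac{441}{2} \cdot 10 = 2205$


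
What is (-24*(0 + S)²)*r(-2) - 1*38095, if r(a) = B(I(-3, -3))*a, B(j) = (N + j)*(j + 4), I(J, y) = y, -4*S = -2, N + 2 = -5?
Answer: -38215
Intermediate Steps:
N = -7 (N = -2 - 5 = -7)
S = ½ (S = -¼*(-2) = ½ ≈ 0.50000)
B(j) = (-7 + j)*(4 + j) (B(j) = (-7 + j)*(j + 4) = (-7 + j)*(4 + j))
r(a) = -10*a (r(a) = (-28 + (-3)² - 3*(-3))*a = (-28 + 9 + 9)*a = -10*a)
(-24*(0 + S)²)*r(-2) - 1*38095 = (-24*(0 + ½)²)*(-10*(-2)) - 1*38095 = -24*(½)²*20 - 38095 = -24*¼*20 - 38095 = -6*20 - 38095 = -120 - 38095 = -38215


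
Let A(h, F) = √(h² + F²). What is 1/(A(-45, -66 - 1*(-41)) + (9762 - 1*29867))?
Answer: -4021/80841675 - √106/80841675 ≈ -4.9867e-5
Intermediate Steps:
A(h, F) = √(F² + h²)
1/(A(-45, -66 - 1*(-41)) + (9762 - 1*29867)) = 1/(√((-66 - 1*(-41))² + (-45)²) + (9762 - 1*29867)) = 1/(√((-66 + 41)² + 2025) + (9762 - 29867)) = 1/(√((-25)² + 2025) - 20105) = 1/(√(625 + 2025) - 20105) = 1/(√2650 - 20105) = 1/(5*√106 - 20105) = 1/(-20105 + 5*√106)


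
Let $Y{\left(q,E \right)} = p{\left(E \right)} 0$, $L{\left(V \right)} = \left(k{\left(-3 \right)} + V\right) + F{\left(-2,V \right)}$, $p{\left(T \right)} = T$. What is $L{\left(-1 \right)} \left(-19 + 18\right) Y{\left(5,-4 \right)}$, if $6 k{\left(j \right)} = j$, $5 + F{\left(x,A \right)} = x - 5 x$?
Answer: $0$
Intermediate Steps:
$F{\left(x,A \right)} = -5 - 4 x$ ($F{\left(x,A \right)} = -5 + \left(x - 5 x\right) = -5 - 4 x$)
$k{\left(j \right)} = \frac{j}{6}$
$L{\left(V \right)} = \frac{5}{2} + V$ ($L{\left(V \right)} = \left(\frac{1}{6} \left(-3\right) + V\right) - -3 = \left(- \frac{1}{2} + V\right) + \left(-5 + 8\right) = \left(- \frac{1}{2} + V\right) + 3 = \frac{5}{2} + V$)
$Y{\left(q,E \right)} = 0$ ($Y{\left(q,E \right)} = E 0 = 0$)
$L{\left(-1 \right)} \left(-19 + 18\right) Y{\left(5,-4 \right)} = \left(\frac{5}{2} - 1\right) \left(-19 + 18\right) 0 = \frac{3}{2} \left(-1\right) 0 = \left(- \frac{3}{2}\right) 0 = 0$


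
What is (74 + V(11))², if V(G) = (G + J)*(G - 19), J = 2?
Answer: 900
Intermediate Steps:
V(G) = (-19 + G)*(2 + G) (V(G) = (G + 2)*(G - 19) = (2 + G)*(-19 + G) = (-19 + G)*(2 + G))
(74 + V(11))² = (74 + (-38 + 11² - 17*11))² = (74 + (-38 + 121 - 187))² = (74 - 104)² = (-30)² = 900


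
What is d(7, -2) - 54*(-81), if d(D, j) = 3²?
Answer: 4383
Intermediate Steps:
d(D, j) = 9
d(7, -2) - 54*(-81) = 9 - 54*(-81) = 9 + 4374 = 4383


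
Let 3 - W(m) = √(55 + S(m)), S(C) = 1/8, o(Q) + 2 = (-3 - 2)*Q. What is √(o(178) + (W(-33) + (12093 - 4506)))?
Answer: √(26792 - 21*√2)/2 ≈ 81.796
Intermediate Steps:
o(Q) = -2 - 5*Q (o(Q) = -2 + (-3 - 2)*Q = -2 - 5*Q)
S(C) = ⅛
W(m) = 3 - 21*√2/4 (W(m) = 3 - √(55 + ⅛) = 3 - √(441/8) = 3 - 21*√2/4)
√(o(178) + (W(-33) + (12093 - 4506))) = √((-2 - 5*178) + ((3 - 21*√2/4) + (12093 - 4506))) = √((-2 - 890) + ((3 - 21*√2/4) + 7587)) = √(-892 + (7590 - 21*√2/4)) = √(6698 - 21*√2/4)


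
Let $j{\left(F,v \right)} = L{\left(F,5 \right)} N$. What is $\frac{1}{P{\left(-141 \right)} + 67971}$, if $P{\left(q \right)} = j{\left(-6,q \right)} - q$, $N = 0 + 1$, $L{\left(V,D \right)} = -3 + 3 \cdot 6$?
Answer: $\frac{1}{68127} \approx 1.4678 \cdot 10^{-5}$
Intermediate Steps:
$L{\left(V,D \right)} = 15$ ($L{\left(V,D \right)} = -3 + 18 = 15$)
$N = 1$
$j{\left(F,v \right)} = 15$ ($j{\left(F,v \right)} = 15 \cdot 1 = 15$)
$P{\left(q \right)} = 15 - q$
$\frac{1}{P{\left(-141 \right)} + 67971} = \frac{1}{\left(15 - -141\right) + 67971} = \frac{1}{\left(15 + 141\right) + 67971} = \frac{1}{156 + 67971} = \frac{1}{68127}$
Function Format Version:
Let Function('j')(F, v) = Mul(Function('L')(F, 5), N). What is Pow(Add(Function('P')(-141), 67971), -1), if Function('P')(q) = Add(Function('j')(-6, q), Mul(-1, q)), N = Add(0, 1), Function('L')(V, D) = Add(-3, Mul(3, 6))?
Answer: Rational(1, 68127) ≈ 1.4678e-5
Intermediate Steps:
Function('L')(V, D) = 15 (Function('L')(V, D) = Add(-3, 18) = 15)
N = 1
Function('j')(F, v) = 15 (Function('j')(F, v) = Mul(15, 1) = 15)
Function('P')(q) = Add(15, Mul(-1, q))
Pow(Add(Function('P')(-141), 67971), -1) = Pow(Add(Add(15, Mul(-1, -141)), 67971), -1) = Pow(Add(Add(15, 141), 67971), -1) = Pow(Add(156, 67971), -1) = Pow(68127, -1) = Rational(1, 68127)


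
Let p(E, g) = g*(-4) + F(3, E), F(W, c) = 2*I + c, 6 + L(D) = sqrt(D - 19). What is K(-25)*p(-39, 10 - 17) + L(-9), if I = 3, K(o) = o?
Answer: 119 + 2*I*sqrt(7) ≈ 119.0 + 5.2915*I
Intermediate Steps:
L(D) = -6 + sqrt(-19 + D) (L(D) = -6 + sqrt(D - 19) = -6 + sqrt(-19 + D))
F(W, c) = 6 + c (F(W, c) = 2*3 + c = 6 + c)
p(E, g) = 6 + E - 4*g (p(E, g) = g*(-4) + (6 + E) = -4*g + (6 + E) = 6 + E - 4*g)
K(-25)*p(-39, 10 - 17) + L(-9) = -25*(6 - 39 - 4*(10 - 17)) + (-6 + sqrt(-19 - 9)) = -25*(6 - 39 - 4*(-7)) + (-6 + sqrt(-28)) = -25*(6 - 39 + 28) + (-6 + 2*I*sqrt(7)) = -25*(-5) + (-6 + 2*I*sqrt(7)) = 125 + (-6 + 2*I*sqrt(7)) = 119 + 2*I*sqrt(7)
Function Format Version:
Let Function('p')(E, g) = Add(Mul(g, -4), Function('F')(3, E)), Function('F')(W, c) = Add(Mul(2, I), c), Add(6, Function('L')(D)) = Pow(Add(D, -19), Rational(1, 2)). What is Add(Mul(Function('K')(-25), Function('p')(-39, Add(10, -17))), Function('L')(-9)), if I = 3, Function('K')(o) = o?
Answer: Add(119, Mul(2, I, Pow(7, Rational(1, 2)))) ≈ Add(119.00, Mul(5.2915, I))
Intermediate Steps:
Function('L')(D) = Add(-6, Pow(Add(-19, D), Rational(1, 2))) (Function('L')(D) = Add(-6, Pow(Add(D, -19), Rational(1, 2))) = Add(-6, Pow(Add(-19, D), Rational(1, 2))))
Function('F')(W, c) = Add(6, c) (Function('F')(W, c) = Add(Mul(2, 3), c) = Add(6, c))
Function('p')(E, g) = Add(6, E, Mul(-4, g)) (Function('p')(E, g) = Add(Mul(g, -4), Add(6, E)) = Add(Mul(-4, g), Add(6, E)) = Add(6, E, Mul(-4, g)))
Add(Mul(Function('K')(-25), Function('p')(-39, Add(10, -17))), Function('L')(-9)) = Add(Mul(-25, Add(6, -39, Mul(-4, Add(10, -17)))), Add(-6, Pow(Add(-19, -9), Rational(1, 2)))) = Add(Mul(-25, Add(6, -39, Mul(-4, -7))), Add(-6, Pow(-28, Rational(1, 2)))) = Add(Mul(-25, Add(6, -39, 28)), Add(-6, Mul(2, I, Pow(7, Rational(1, 2))))) = Add(Mul(-25, -5), Add(-6, Mul(2, I, Pow(7, Rational(1, 2))))) = Add(125, Add(-6, Mul(2, I, Pow(7, Rational(1, 2))))) = Add(119, Mul(2, I, Pow(7, Rational(1, 2))))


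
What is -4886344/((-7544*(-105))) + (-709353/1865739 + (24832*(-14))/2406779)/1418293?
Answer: -68245227245975317248922/11063160138624291544035 ≈ -6.1687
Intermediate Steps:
-4886344/((-7544*(-105))) + (-709353/1865739 + (24832*(-14))/2406779)/1418293 = -4886344/792120 + (-709353*1/1865739 - 347648*1/2406779)*(1/1418293) = -4886344*1/792120 + (-236451/621913 - 347648/2406779)*(1/1418293) = -610793/99015 - 785292111953/1496807148227*1/1418293 = -610793/99015 - 41331163787/111732163193700869 = -68245227245975317248922/11063160138624291544035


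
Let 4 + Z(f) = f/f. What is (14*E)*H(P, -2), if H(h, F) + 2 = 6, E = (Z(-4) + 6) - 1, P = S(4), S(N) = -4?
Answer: 112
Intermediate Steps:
Z(f) = -3 (Z(f) = -4 + f/f = -4 + 1 = -3)
P = -4
E = 2 (E = (-3 + 6) - 1 = 3 - 1 = 2)
H(h, F) = 4 (H(h, F) = -2 + 6 = 4)
(14*E)*H(P, -2) = (14*2)*4 = 28*4 = 112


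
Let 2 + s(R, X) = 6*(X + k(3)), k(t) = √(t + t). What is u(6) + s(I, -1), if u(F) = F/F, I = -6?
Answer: -7 + 6*√6 ≈ 7.6969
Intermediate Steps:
k(t) = √2*√t (k(t) = √(2*t) = √2*√t)
u(F) = 1
s(R, X) = -2 + 6*X + 6*√6 (s(R, X) = -2 + 6*(X + √2*√3) = -2 + 6*(X + √6) = -2 + (6*X + 6*√6) = -2 + 6*X + 6*√6)
u(6) + s(I, -1) = 1 + (-2 + 6*(-1) + 6*√6) = 1 + (-2 - 6 + 6*√6) = 1 + (-8 + 6*√6) = -7 + 6*√6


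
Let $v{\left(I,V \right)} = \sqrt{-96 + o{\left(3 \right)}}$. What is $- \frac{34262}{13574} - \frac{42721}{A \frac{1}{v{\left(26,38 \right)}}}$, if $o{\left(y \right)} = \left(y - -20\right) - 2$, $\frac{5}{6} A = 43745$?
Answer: $- \frac{17131}{6787} - \frac{213605 i \sqrt{3}}{52494} \approx -2.5241 - 7.0479 i$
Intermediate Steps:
$A = 52494$ ($A = \frac{6}{5} \cdot 43745 = 52494$)
$o{\left(y \right)} = 18 + y$ ($o{\left(y \right)} = \left(y + 20\right) - 2 = \left(20 + y\right) - 2 = 18 + y$)
$v{\left(I,V \right)} = 5 i \sqrt{3}$ ($v{\left(I,V \right)} = \sqrt{-96 + \left(18 + 3\right)} = \sqrt{-96 + 21} = \sqrt{-75} = 5 i \sqrt{3}$)
$- \frac{34262}{13574} - \frac{42721}{A \frac{1}{v{\left(26,38 \right)}}} = - \frac{34262}{13574} - \frac{42721}{52494 \frac{1}{5 i \sqrt{3}}} = \left(-34262\right) \frac{1}{13574} - \frac{42721}{52494 \left(- \frac{i \sqrt{3}}{15}\right)} = - \frac{17131}{6787} - \frac{42721}{\left(- \frac{17498}{5}\right) i \sqrt{3}} = - \frac{17131}{6787} - 42721 \frac{5 i \sqrt{3}}{52494} = - \frac{17131}{6787} - \frac{213605 i \sqrt{3}}{52494}$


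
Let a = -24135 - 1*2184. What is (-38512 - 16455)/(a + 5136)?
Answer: 54967/21183 ≈ 2.5949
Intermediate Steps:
a = -26319 (a = -24135 - 2184 = -26319)
(-38512 - 16455)/(a + 5136) = (-38512 - 16455)/(-26319 + 5136) = -54967/(-21183) = -54967*(-1/21183) = 54967/21183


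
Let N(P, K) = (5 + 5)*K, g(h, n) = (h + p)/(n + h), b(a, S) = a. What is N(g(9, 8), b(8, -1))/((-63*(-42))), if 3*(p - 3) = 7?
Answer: 40/1323 ≈ 0.030234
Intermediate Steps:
p = 16/3 (p = 3 + (⅓)*7 = 3 + 7/3 = 16/3 ≈ 5.3333)
g(h, n) = (16/3 + h)/(h + n) (g(h, n) = (h + 16/3)/(n + h) = (16/3 + h)/(h + n))
N(P, K) = 10*K
N(g(9, 8), b(8, -1))/((-63*(-42))) = (10*8)/((-63*(-42))) = 80/2646 = 80*(1/2646) = 40/1323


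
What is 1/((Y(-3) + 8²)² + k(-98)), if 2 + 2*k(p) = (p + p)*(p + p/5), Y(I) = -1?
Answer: 5/77464 ≈ 6.4546e-5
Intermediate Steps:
k(p) = -1 + 6*p²/5 (k(p) = -1 + ((p + p)*(p + p/5))/2 = -1 + ((2*p)*(p + p*(⅕)))/2 = -1 + ((2*p)*(p + p/5))/2 = -1 + ((2*p)*(6*p/5))/2 = -1 + (12*p²/5)/2 = -1 + 6*p²/5)
1/((Y(-3) + 8²)² + k(-98)) = 1/((-1 + 8²)² + (-1 + (6/5)*(-98)²)) = 1/((-1 + 64)² + (-1 + (6/5)*9604)) = 1/(63² + (-1 + 57624/5)) = 1/(3969 + 57619/5) = 1/(77464/5) = 5/77464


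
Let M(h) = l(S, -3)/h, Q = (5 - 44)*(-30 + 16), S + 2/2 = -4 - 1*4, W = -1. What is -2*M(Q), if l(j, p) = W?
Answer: 1/273 ≈ 0.0036630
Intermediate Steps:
S = -9 (S = -1 + (-4 - 1*4) = -1 + (-4 - 4) = -1 - 8 = -9)
l(j, p) = -1
Q = 546 (Q = -39*(-14) = 546)
M(h) = -1/h
-2*M(Q) = -(-2)/546 = -2*(-1/546) = 1/273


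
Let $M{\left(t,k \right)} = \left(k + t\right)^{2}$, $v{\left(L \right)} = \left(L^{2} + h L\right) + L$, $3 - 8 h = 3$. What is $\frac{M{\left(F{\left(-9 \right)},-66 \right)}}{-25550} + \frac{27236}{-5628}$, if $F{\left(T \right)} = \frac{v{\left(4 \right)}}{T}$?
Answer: $- \frac{348142841}{69329925} \approx -5.0215$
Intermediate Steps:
$h = 0$ ($h = \frac{3}{8} - \frac{3}{8} = 0$)
$v{\left(L \right)} = L + L^{2}$ ($v{\left(L \right)} = \left(L^{2} + 0 L\right) + L = \left(L^{2} + 0\right) + L = L^{2} + L = L + L^{2}$)
$F{\left(T \right)} = \frac{20}{T}$ ($F{\left(T \right)} = \frac{4 \left(1 + 4\right)}{T} = \frac{4 \cdot 5}{T} = \frac{20}{T}$)
$\frac{M{\left(F{\left(-9 \right)},-66 \right)}}{-25550} + \frac{27236}{-5628} = \frac{\left(-66 + \frac{20}{-9}\right)^{2}}{-25550} + \frac{27236}{-5628} = \left(-66 + 20 \left(- \frac{1}{9}\right)\right)^{2} \left(- \frac{1}{25550}\right) + 27236 \left(- \frac{1}{5628}\right) = \left(-66 - \frac{20}{9}\right)^{2} \left(- \frac{1}{25550}\right) - \frac{6809}{1407} = \left(- \frac{614}{9}\right)^{2} \left(- \frac{1}{25550}\right) - \frac{6809}{1407} = \frac{376996}{81} \left(- \frac{1}{25550}\right) - \frac{6809}{1407} = - \frac{188498}{1034775} - \frac{6809}{1407} = - \frac{348142841}{69329925}$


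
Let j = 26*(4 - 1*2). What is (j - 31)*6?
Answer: 126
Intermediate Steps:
j = 52 (j = 26*(4 - 2) = 26*2 = 52)
(j - 31)*6 = (52 - 31)*6 = 21*6 = 126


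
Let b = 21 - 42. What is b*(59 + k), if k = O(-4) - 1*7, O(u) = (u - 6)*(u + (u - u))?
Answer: -1932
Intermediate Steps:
O(u) = u*(-6 + u) (O(u) = (-6 + u)*(u + 0) = (-6 + u)*u = u*(-6 + u))
b = -21
k = 33 (k = -4*(-6 - 4) - 1*7 = -4*(-10) - 7 = 40 - 7 = 33)
b*(59 + k) = -21*(59 + 33) = -21*92 = -1932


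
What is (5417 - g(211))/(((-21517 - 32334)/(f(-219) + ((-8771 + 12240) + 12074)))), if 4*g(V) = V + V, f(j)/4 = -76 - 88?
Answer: -158144601/107702 ≈ -1468.4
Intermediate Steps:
f(j) = -656 (f(j) = 4*(-76 - 88) = 4*(-164) = -656)
g(V) = V/2 (g(V) = (V + V)/4 = (2*V)/4 = V/2)
(5417 - g(211))/(((-21517 - 32334)/(f(-219) + ((-8771 + 12240) + 12074)))) = (5417 - 211/2)/(((-21517 - 32334)/(-656 + ((-8771 + 12240) + 12074)))) = (5417 - 1*211/2)/((-53851/(-656 + (3469 + 12074)))) = (5417 - 211/2)/((-53851/(-656 + 15543))) = 10623/(2*((-53851/14887))) = 10623/(2*((-53851*1/14887))) = 10623/(2*(-53851/14887)) = (10623/2)*(-14887/53851) = -158144601/107702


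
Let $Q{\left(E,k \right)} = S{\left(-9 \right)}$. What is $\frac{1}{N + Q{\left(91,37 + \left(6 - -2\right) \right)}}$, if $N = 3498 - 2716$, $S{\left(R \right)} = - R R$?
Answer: $\frac{1}{701} \approx 0.0014265$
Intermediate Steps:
$S{\left(R \right)} = - R^{2}$
$Q{\left(E,k \right)} = -81$ ($Q{\left(E,k \right)} = - \left(-9\right)^{2} = \left(-1\right) 81 = -81$)
$N = 782$ ($N = 3498 - 2716 = 782$)
$\frac{1}{N + Q{\left(91,37 + \left(6 - -2\right) \right)}} = \frac{1}{782 - 81} = \frac{1}{701}$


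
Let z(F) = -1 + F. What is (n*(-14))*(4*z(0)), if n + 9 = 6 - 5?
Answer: -448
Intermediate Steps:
n = -8 (n = -9 + (6 - 5) = -9 + 1 = -8)
(n*(-14))*(4*z(0)) = (-8*(-14))*(4*(-1 + 0)) = 112*(4*(-1)) = 112*(-4) = -448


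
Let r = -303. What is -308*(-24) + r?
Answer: 7089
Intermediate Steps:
-308*(-24) + r = -308*(-24) - 303 = 7392 - 303 = 7089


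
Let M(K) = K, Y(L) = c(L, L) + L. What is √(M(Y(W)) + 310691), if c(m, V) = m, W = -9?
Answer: √310673 ≈ 557.38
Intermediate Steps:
Y(L) = 2*L (Y(L) = L + L = 2*L)
√(M(Y(W)) + 310691) = √(2*(-9) + 310691) = √(-18 + 310691) = √310673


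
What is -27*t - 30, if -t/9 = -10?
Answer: -2460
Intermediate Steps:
t = 90 (t = -9*(-10) = 90)
-27*t - 30 = -27*90 - 30 = -2430 - 30 = -2460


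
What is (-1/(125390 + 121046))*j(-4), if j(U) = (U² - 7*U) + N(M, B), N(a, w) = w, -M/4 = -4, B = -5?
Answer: -39/246436 ≈ -0.00015826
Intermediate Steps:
M = 16 (M = -4*(-4) = 16)
j(U) = -5 + U² - 7*U (j(U) = (U² - 7*U) - 5 = -5 + U² - 7*U)
(-1/(125390 + 121046))*j(-4) = (-1/(125390 + 121046))*(-5 + (-4)² - 7*(-4)) = (-1/246436)*(-5 + 16 + 28) = -1*1/246436*39 = -1/246436*39 = -39/246436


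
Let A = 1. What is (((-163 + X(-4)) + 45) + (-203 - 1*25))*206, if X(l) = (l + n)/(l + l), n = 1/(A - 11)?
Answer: -2846817/40 ≈ -71170.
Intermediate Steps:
n = -⅒ (n = 1/(1 - 11) = 1/(-10) = -⅒ ≈ -0.10000)
X(l) = (-⅒ + l)/(2*l) (X(l) = (l - ⅒)/(l + l) = (-⅒ + l)/((2*l)) = (-⅒ + l)*(1/(2*l)) = (-⅒ + l)/(2*l))
(((-163 + X(-4)) + 45) + (-203 - 1*25))*206 = (((-163 + (1/20)*(-1 + 10*(-4))/(-4)) + 45) + (-203 - 1*25))*206 = (((-163 + (1/20)*(-¼)*(-1 - 40)) + 45) + (-203 - 25))*206 = (((-163 + (1/20)*(-¼)*(-41)) + 45) - 228)*206 = (((-163 + 41/80) + 45) - 228)*206 = ((-12999/80 + 45) - 228)*206 = (-9399/80 - 228)*206 = -27639/80*206 = -2846817/40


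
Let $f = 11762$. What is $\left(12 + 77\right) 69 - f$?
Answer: $-5621$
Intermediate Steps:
$\left(12 + 77\right) 69 - f = \left(12 + 77\right) 69 - 11762 = 89 \cdot 69 - 11762 = 6141 - 11762 = -5621$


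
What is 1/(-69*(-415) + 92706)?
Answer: 1/121341 ≈ 8.2412e-6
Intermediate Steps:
1/(-69*(-415) + 92706) = 1/(28635 + 92706) = 1/121341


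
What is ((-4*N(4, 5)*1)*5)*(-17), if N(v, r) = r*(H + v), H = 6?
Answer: 17000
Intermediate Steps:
N(v, r) = r*(6 + v)
((-4*N(4, 5)*1)*5)*(-17) = ((-20*(6 + 4)*1)*5)*(-17) = ((-20*10*1)*5)*(-17) = ((-4*50*1)*5)*(-17) = (-200*1*5)*(-17) = -200*5*(-17) = -1000*(-17) = 17000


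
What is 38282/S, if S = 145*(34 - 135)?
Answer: -38282/14645 ≈ -2.6140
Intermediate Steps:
S = -14645 (S = 145*(-101) = -14645)
38282/S = 38282/(-14645) = 38282*(-1/14645) = -38282/14645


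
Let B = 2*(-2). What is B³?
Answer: -64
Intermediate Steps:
B = -4
B³ = (-4)³ = -64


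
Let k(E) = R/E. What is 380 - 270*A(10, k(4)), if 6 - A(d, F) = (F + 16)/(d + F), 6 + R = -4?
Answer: -754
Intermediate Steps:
R = -10 (R = -6 - 4 = -10)
k(E) = -10/E
A(d, F) = 6 - (16 + F)/(F + d) (A(d, F) = 6 - (F + 16)/(d + F) = 6 - (16 + F)/(F + d))
380 - 270*A(10, k(4)) = 380 - 270*(-16 + 5*(-10/4) + 6*10)/(-10/4 + 10) = 380 - 270*(-16 + 5*(-10*¼) + 60)/(-10*¼ + 10) = 380 - 270*(-16 + 5*(-5/2) + 60)/(-5/2 + 10) = 380 - 270*(-16 - 25/2 + 60)/15/2 = 380 - 36*63/2 = 380 - 270*21/5 = 380 - 1134 = -754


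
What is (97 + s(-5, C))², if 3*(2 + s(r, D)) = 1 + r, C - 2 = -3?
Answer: 78961/9 ≈ 8773.4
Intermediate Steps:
C = -1 (C = 2 - 3 = -1)
s(r, D) = -5/3 + r/3 (s(r, D) = -2 + (1 + r)/3 = -2 + (⅓ + r/3) = -5/3 + r/3)
(97 + s(-5, C))² = (97 + (-5/3 + (⅓)*(-5)))² = (97 + (-5/3 - 5/3))² = (97 - 10/3)² = (281/3)² = 78961/9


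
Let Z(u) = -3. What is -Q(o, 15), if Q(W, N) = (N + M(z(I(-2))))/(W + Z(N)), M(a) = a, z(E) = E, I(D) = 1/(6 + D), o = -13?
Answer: 61/64 ≈ 0.95313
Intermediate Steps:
Q(W, N) = (1/4 + N)/(-3 + W) (Q(W, N) = (N + 1/(6 - 2))/(W - 3) = (N + 1/4)/(-3 + W) = (1/4 + N)/(-3 + W))
-Q(o, 15) = -(1/4 + 15)/(-3 - 13) = -61/((-16)*4) = -(-1)*61/(16*4) = -1*(-61/64) = 61/64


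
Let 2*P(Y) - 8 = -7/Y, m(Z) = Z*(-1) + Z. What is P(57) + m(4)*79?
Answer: 449/114 ≈ 3.9386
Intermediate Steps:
m(Z) = 0 (m(Z) = -Z + Z = 0)
P(Y) = 4 - 7/(2*Y) (P(Y) = 4 + (-7/Y)/2 = 4 - 7/(2*Y))
P(57) + m(4)*79 = (4 - 7/2/57) + 0*79 = (4 - 7/2*1/57) + 0 = (4 - 7/114) + 0 = 449/114 + 0 = 449/114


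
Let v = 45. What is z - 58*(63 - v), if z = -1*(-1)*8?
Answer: -1036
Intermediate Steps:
z = 8 (z = 1*8 = 8)
z - 58*(63 - v) = 8 - 58*(63 - 1*45) = 8 - 58*(63 - 45) = 8 - 58*18 = 8 - 1044 = -1036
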